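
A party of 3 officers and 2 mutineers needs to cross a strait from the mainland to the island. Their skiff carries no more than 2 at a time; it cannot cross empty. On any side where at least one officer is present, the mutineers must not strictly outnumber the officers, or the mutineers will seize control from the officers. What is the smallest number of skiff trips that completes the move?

Counting alone: each trip to the island takes at most 2 across and each return brings at least 1 back, so after t trips out (and t−1 returns) at most 2t − (t−1) of the 5 are across; that first reaches 5 at t = 4, so at least 7 crossings are needed.
The plan below uses exactly 7 crossings, so it is optimal:
1. 2 mutineers → the island.  (the mainland: 3O 0M; the island: 0O 2M)
2. 1 mutineer ← the mainland.  (the mainland: 3O 1M; the island: 0O 1M)
3. 2 officers → the island.  (the mainland: 1O 1M; the island: 2O 1M)
4. 1 officer ← the mainland.  (the mainland: 2O 1M; the island: 1O 1M)
5. 1 officer and 1 mutineer → the island.  (the mainland: 1O 0M; the island: 2O 2M)
6. 1 mutineer ← the mainland.  (the mainland: 1O 1M; the island: 2O 1M)
7. 1 officer and 1 mutineer → the island.  (the mainland: 0O 0M; the island: 3O 2M)

7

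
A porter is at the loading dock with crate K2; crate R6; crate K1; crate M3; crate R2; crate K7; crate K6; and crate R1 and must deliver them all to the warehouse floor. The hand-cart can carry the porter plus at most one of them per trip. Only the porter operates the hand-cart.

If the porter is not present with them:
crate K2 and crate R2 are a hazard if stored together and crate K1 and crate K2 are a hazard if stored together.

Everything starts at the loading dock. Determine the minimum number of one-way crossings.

17

Counting alone: the porter can take at most 1 across per trip to the warehouse floor, so moving all 8 needs at least 8 loaded trips out, with a return between consecutive ones — at least 15 crossings.
The safety rule pushes this higher. Following every safe sequence of crossings, the most of the 8 that can be at the warehouse floor as the hand-cart arrives there on crossing 15 is 7 — never all 8.
So no plan with fewer than 17 crossings exists, and this one achieves 17:
1. Porter goes to the warehouse floor with crate K2.  [the loading dock: crate K1, crate K6, crate K7, crate M3, crate R1, crate R2, crate R6 | the warehouse floor: crate K2]
2. Porter goes back to the loading dock alone.  [the loading dock: crate K1, crate K6, crate K7, crate M3, crate R1, crate R2, crate R6 | the warehouse floor: crate K2]
3. Porter goes to the warehouse floor with crate R6.  [the loading dock: crate K1, crate K6, crate K7, crate M3, crate R1, crate R2 | the warehouse floor: crate K2, crate R6]
4. Porter goes back to the loading dock alone.  [the loading dock: crate K1, crate K6, crate K7, crate M3, crate R1, crate R2 | the warehouse floor: crate K2, crate R6]
5. Porter goes to the warehouse floor with crate K1.  [the loading dock: crate K6, crate K7, crate M3, crate R1, crate R2 | the warehouse floor: crate K1, crate K2, crate R6]
6. Porter goes back to the loading dock with crate K2.  [the loading dock: crate K2, crate K6, crate K7, crate M3, crate R1, crate R2 | the warehouse floor: crate K1, crate R6]
7. Porter goes to the warehouse floor with crate R2.  [the loading dock: crate K2, crate K6, crate K7, crate M3, crate R1 | the warehouse floor: crate K1, crate R2, crate R6]
8. Porter goes back to the loading dock alone.  [the loading dock: crate K2, crate K6, crate K7, crate M3, crate R1 | the warehouse floor: crate K1, crate R2, crate R6]
9. Porter goes to the warehouse floor with crate M3.  [the loading dock: crate K2, crate K6, crate K7, crate R1 | the warehouse floor: crate K1, crate M3, crate R2, crate R6]
10. Porter goes back to the loading dock alone.  [the loading dock: crate K2, crate K6, crate K7, crate R1 | the warehouse floor: crate K1, crate M3, crate R2, crate R6]
11. Porter goes to the warehouse floor with crate K7.  [the loading dock: crate K2, crate K6, crate R1 | the warehouse floor: crate K1, crate K7, crate M3, crate R2, crate R6]
12. Porter goes back to the loading dock alone.  [the loading dock: crate K2, crate K6, crate R1 | the warehouse floor: crate K1, crate K7, crate M3, crate R2, crate R6]
13. Porter goes to the warehouse floor with crate K6.  [the loading dock: crate K2, crate R1 | the warehouse floor: crate K1, crate K6, crate K7, crate M3, crate R2, crate R6]
14. Porter goes back to the loading dock alone.  [the loading dock: crate K2, crate R1 | the warehouse floor: crate K1, crate K6, crate K7, crate M3, crate R2, crate R6]
15. Porter goes to the warehouse floor with crate R1.  [the loading dock: crate K2 | the warehouse floor: crate K1, crate K6, crate K7, crate M3, crate R1, crate R2, crate R6]
16. Porter goes back to the loading dock alone.  [the loading dock: crate K2 | the warehouse floor: crate K1, crate K6, crate K7, crate M3, crate R1, crate R2, crate R6]
17. Porter goes to the warehouse floor with crate K2.  [the loading dock: — | the warehouse floor: crate K1, crate K2, crate K6, crate K7, crate M3, crate R1, crate R2, crate R6]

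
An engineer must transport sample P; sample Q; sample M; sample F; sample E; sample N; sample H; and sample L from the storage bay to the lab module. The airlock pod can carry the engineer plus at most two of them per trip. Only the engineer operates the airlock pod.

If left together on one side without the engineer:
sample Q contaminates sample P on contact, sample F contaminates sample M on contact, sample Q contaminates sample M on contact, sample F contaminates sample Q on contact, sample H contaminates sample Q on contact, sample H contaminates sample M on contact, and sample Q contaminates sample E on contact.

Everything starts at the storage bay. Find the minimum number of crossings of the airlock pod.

13

Counting alone: the engineer can take at most 2 across per trip to the lab module, so moving all 8 needs at least 4 loaded trips out, with a return between consecutive ones — at least 7 crossings.
The safety rule pushes this higher. Following every safe sequence of crossings, the most of the 8 that can be at the lab module as the airlock pod arrives there on crossings 7, 9, 11 is 5, 6, 7 respectively — never all 8.
So no plan with fewer than 13 crossings exists, and this one achieves 13:
1. Engineer goes to the lab module with sample M and sample Q.  [the storage bay: sample E, sample F, sample H, sample L, sample N, sample P | the lab module: sample M, sample Q]
2. Engineer goes back to the storage bay with sample Q.  [the storage bay: sample E, sample F, sample H, sample L, sample N, sample P, sample Q | the lab module: sample M]
3. Engineer goes to the lab module with sample P and sample Q.  [the storage bay: sample E, sample F, sample H, sample L, sample N | the lab module: sample M, sample P, sample Q]
4. Engineer goes back to the storage bay with sample Q.  [the storage bay: sample E, sample F, sample H, sample L, sample N, sample Q | the lab module: sample M, sample P]
5. Engineer goes to the lab module with sample E and sample Q.  [the storage bay: sample F, sample H, sample L, sample N | the lab module: sample E, sample M, sample P, sample Q]
6. Engineer goes back to the storage bay with sample Q.  [the storage bay: sample F, sample H, sample L, sample N, sample Q | the lab module: sample E, sample M, sample P]
7. Engineer goes to the lab module with sample N and sample Q.  [the storage bay: sample F, sample H, sample L | the lab module: sample E, sample M, sample N, sample P, sample Q]
8. Engineer goes back to the storage bay with sample Q.  [the storage bay: sample F, sample H, sample L, sample Q | the lab module: sample E, sample M, sample N, sample P]
9. Engineer goes to the lab module with sample L and sample Q.  [the storage bay: sample F, sample H | the lab module: sample E, sample L, sample M, sample N, sample P, sample Q]
10. Engineer goes back to the storage bay with sample Q.  [the storage bay: sample F, sample H, sample Q | the lab module: sample E, sample L, sample M, sample N, sample P]
11. Engineer goes to the lab module with sample F and sample H.  [the storage bay: sample Q | the lab module: sample E, sample F, sample H, sample L, sample M, sample N, sample P]
12. Engineer goes back to the storage bay with sample M.  [the storage bay: sample M, sample Q | the lab module: sample E, sample F, sample H, sample L, sample N, sample P]
13. Engineer goes to the lab module with sample M and sample Q.  [the storage bay: — | the lab module: sample E, sample F, sample H, sample L, sample M, sample N, sample P, sample Q]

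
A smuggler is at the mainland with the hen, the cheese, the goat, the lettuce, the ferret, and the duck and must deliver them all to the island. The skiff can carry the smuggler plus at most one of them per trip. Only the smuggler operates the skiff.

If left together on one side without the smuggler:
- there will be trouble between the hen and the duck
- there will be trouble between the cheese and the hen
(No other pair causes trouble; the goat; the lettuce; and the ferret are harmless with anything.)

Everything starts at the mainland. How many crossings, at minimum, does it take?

13

Counting alone: the smuggler can take at most 1 across per trip to the island, so moving all 6 needs at least 6 loaded trips out, with a return between consecutive ones — at least 11 crossings.
The safety rule pushes this higher. Following every safe sequence of crossings, the most of the 6 that can be at the island as the skiff arrives there on crossing 11 is 5 — never all 6.
So no plan with fewer than 13 crossings exists, and this one achieves 13:
1. Smuggler goes to the island with the hen.  [the mainland: the cheese, the duck, the ferret, the goat, the lettuce | the island: the hen]
2. Smuggler goes back to the mainland alone.  [the mainland: the cheese, the duck, the ferret, the goat, the lettuce | the island: the hen]
3. Smuggler goes to the island with the cheese.  [the mainland: the duck, the ferret, the goat, the lettuce | the island: the cheese, the hen]
4. Smuggler goes back to the mainland with the hen.  [the mainland: the duck, the ferret, the goat, the hen, the lettuce | the island: the cheese]
5. Smuggler goes to the island with the duck.  [the mainland: the ferret, the goat, the hen, the lettuce | the island: the cheese, the duck]
6. Smuggler goes back to the mainland alone.  [the mainland: the ferret, the goat, the hen, the lettuce | the island: the cheese, the duck]
7. Smuggler goes to the island with the goat.  [the mainland: the ferret, the hen, the lettuce | the island: the cheese, the duck, the goat]
8. Smuggler goes back to the mainland alone.  [the mainland: the ferret, the hen, the lettuce | the island: the cheese, the duck, the goat]
9. Smuggler goes to the island with the lettuce.  [the mainland: the ferret, the hen | the island: the cheese, the duck, the goat, the lettuce]
10. Smuggler goes back to the mainland alone.  [the mainland: the ferret, the hen | the island: the cheese, the duck, the goat, the lettuce]
11. Smuggler goes to the island with the ferret.  [the mainland: the hen | the island: the cheese, the duck, the ferret, the goat, the lettuce]
12. Smuggler goes back to the mainland alone.  [the mainland: the hen | the island: the cheese, the duck, the ferret, the goat, the lettuce]
13. Smuggler goes to the island with the hen.  [the mainland: — | the island: the cheese, the duck, the ferret, the goat, the hen, the lettuce]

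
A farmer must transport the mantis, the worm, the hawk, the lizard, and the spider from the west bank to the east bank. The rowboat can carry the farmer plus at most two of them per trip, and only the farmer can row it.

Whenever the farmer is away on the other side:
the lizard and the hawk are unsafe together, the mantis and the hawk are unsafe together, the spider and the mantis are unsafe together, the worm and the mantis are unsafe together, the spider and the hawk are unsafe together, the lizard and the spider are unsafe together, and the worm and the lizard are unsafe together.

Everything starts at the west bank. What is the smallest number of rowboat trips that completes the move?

Whatever the first load, the items left behind include a forbidden pair without the farmer. No opening move is safe, so no plan exists.

impossible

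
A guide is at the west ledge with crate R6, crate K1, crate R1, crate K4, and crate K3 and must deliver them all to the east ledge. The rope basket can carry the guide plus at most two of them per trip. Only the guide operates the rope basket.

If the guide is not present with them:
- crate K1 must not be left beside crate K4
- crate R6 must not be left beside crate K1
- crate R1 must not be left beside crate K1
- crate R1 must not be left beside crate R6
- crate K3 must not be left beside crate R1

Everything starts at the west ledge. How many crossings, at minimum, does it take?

7

Counting alone: the guide can take at most 2 across per trip to the east ledge, so moving all 5 needs at least 3 loaded trips out, with a return between consecutive ones — at least 5 crossings.
The safety rule pushes this higher. Following every safe sequence of crossings, the most of the 5 that can be at the east ledge as the rope basket arrives there on crossing 5 is 4 — never all 5.
So no plan with fewer than 7 crossings exists, and this one achieves 7:
1. Guide goes to the east ledge with crate K1 and crate R1.  [the west ledge: crate K3, crate K4, crate R6 | the east ledge: crate K1, crate R1]
2. Guide goes back to the west ledge with crate K1.  [the west ledge: crate K1, crate K3, crate K4, crate R6 | the east ledge: crate R1]
3. Guide goes to the east ledge with crate K4 and crate R6.  [the west ledge: crate K1, crate K3 | the east ledge: crate K4, crate R1, crate R6]
4. Guide goes back to the west ledge with crate R6.  [the west ledge: crate K1, crate K3, crate R6 | the east ledge: crate K4, crate R1]
5. Guide goes to the east ledge with crate K3 and crate R6.  [the west ledge: crate K1 | the east ledge: crate K3, crate K4, crate R1, crate R6]
6. Guide goes back to the west ledge with crate R1.  [the west ledge: crate K1, crate R1 | the east ledge: crate K3, crate K4, crate R6]
7. Guide goes to the east ledge with crate K1 and crate R1.  [the west ledge: — | the east ledge: crate K1, crate K3, crate K4, crate R1, crate R6]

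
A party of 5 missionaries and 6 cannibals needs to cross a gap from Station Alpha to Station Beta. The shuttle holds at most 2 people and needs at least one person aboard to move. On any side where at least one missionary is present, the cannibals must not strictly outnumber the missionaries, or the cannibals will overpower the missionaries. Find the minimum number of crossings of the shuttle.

impossible

The cannibals already outnumber the missionaries at Station Alpha before anyone moves, so the starting position itself is disallowed.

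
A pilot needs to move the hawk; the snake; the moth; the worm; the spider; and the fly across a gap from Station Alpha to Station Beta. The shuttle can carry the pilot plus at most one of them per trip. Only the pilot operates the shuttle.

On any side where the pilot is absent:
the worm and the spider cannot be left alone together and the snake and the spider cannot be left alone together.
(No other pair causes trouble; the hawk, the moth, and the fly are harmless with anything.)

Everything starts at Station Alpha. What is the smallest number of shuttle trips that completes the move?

13

Counting alone: the pilot can take at most 1 across per trip to Station Beta, so moving all 6 needs at least 6 loaded trips out, with a return between consecutive ones — at least 11 crossings.
The safety rule pushes this higher. Following every safe sequence of crossings, the most of the 6 that can be at Station Beta as the shuttle arrives there on crossing 11 is 5 — never all 6.
So no plan with fewer than 13 crossings exists, and this one achieves 13:
1. Pilot goes to Station Beta with the spider.  [Station Alpha: the fly, the hawk, the moth, the snake, the worm | Station Beta: the spider]
2. Pilot goes back to Station Alpha alone.  [Station Alpha: the fly, the hawk, the moth, the snake, the worm | Station Beta: the spider]
3. Pilot goes to Station Beta with the hawk.  [Station Alpha: the fly, the moth, the snake, the worm | Station Beta: the hawk, the spider]
4. Pilot goes back to Station Alpha alone.  [Station Alpha: the fly, the moth, the snake, the worm | Station Beta: the hawk, the spider]
5. Pilot goes to Station Beta with the snake.  [Station Alpha: the fly, the moth, the worm | Station Beta: the hawk, the snake, the spider]
6. Pilot goes back to Station Alpha with the spider.  [Station Alpha: the fly, the moth, the spider, the worm | Station Beta: the hawk, the snake]
7. Pilot goes to Station Beta with the worm.  [Station Alpha: the fly, the moth, the spider | Station Beta: the hawk, the snake, the worm]
8. Pilot goes back to Station Alpha alone.  [Station Alpha: the fly, the moth, the spider | Station Beta: the hawk, the snake, the worm]
9. Pilot goes to Station Beta with the moth.  [Station Alpha: the fly, the spider | Station Beta: the hawk, the moth, the snake, the worm]
10. Pilot goes back to Station Alpha alone.  [Station Alpha: the fly, the spider | Station Beta: the hawk, the moth, the snake, the worm]
11. Pilot goes to Station Beta with the fly.  [Station Alpha: the spider | Station Beta: the fly, the hawk, the moth, the snake, the worm]
12. Pilot goes back to Station Alpha alone.  [Station Alpha: the spider | Station Beta: the fly, the hawk, the moth, the snake, the worm]
13. Pilot goes to Station Beta with the spider.  [Station Alpha: — | Station Beta: the fly, the hawk, the moth, the snake, the spider, the worm]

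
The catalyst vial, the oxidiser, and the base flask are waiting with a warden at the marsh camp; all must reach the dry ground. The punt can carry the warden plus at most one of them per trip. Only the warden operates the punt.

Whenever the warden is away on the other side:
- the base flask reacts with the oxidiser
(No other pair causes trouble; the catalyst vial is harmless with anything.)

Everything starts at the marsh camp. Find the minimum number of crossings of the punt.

Counting alone: the warden can take at most 1 across per trip to the dry ground, so moving all 3 needs at least 3 loaded trips out, with a return between consecutive ones — at least 5 crossings.
The plan below uses exactly 5 crossings, so it is optimal:
1. Warden goes to the dry ground with the oxidiser.
2. Warden goes back to the marsh camp alone.
3. Warden goes to the dry ground with the catalyst vial.
4. Warden goes back to the marsh camp alone.
5. Warden goes to the dry ground with the base flask.

5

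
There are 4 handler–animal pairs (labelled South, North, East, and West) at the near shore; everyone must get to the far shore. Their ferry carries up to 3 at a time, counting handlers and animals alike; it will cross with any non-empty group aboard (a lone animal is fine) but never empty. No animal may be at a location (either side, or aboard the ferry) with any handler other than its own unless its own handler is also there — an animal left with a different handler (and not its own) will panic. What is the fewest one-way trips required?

9

Counting alone: each trip to the far shore takes at most 3 across and each return brings at least 1 back, so after t trips out (and t−1 returns) at most 3t − (t−1) of the 8 are across; that first reaches 8 at t = 4, so at least 7 crossings are needed.
The safety rule pushes this higher. Following every safe sequence of crossings, the most of the 8 that can be at the far shore as the ferry arrives there on crossing 7 is 7 — never all 8.
So no plan with fewer than 9 crossings exists, and this one achieves 9:
1. animal South and handler South cross → the far shore.
2. handler South crosses ← the near shore.
3. animal North, handler North, and handler South cross → the far shore.
4. animal South and handler South cross ← the near shore.
5. handler East, handler South, and handler West cross → the far shore.
6. animal North crosses ← the near shore.
7. animal North and animal South cross → the far shore.
8. animal South crosses ← the near shore.
9. animal East, animal South, and animal West cross → the far shore.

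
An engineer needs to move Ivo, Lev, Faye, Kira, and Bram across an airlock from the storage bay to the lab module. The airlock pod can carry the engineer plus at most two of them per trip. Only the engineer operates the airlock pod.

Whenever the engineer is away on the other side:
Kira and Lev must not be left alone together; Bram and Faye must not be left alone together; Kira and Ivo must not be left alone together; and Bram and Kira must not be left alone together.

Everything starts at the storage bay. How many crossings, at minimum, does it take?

Counting alone: the engineer can take at most 2 across per trip to the lab module, so moving all 5 needs at least 3 loaded trips out, with a return between consecutive ones — at least 5 crossings.
The plan below uses exactly 5 crossings, so it is optimal:
1. Engineer goes to the lab module with Faye and Kira.  [the storage bay: Bram, Ivo, Lev | the lab module: Faye, Kira]
2. Engineer goes back to the storage bay alone.  [the storage bay: Bram, Ivo, Lev | the lab module: Faye, Kira]
3. Engineer goes to the lab module with Ivo and Lev.  [the storage bay: Bram | the lab module: Faye, Ivo, Kira, Lev]
4. Engineer goes back to the storage bay with Kira.  [the storage bay: Bram, Kira | the lab module: Faye, Ivo, Lev]
5. Engineer goes to the lab module with Bram and Kira.  [the storage bay: — | the lab module: Bram, Faye, Ivo, Kira, Lev]

5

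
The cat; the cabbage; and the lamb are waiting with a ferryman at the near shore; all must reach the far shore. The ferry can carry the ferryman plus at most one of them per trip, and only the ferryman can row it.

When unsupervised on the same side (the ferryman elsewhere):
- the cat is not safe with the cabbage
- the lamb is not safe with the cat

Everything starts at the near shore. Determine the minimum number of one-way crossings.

Counting alone: the ferryman can take at most 1 across per trip to the far shore, so moving all 3 needs at least 3 loaded trips out, with a return between consecutive ones — at least 5 crossings.
The safety rule pushes this higher. Following every safe sequence of crossings, the most of the 3 that can be at the far shore as the ferry arrives there on crossing 5 is 2 — never all 3.
So no plan with fewer than 7 crossings exists, and this one achieves 7:
1. Ferryman goes to the far shore with the cat.
2. Ferryman goes back to the near shore alone.
3. Ferryman goes to the far shore with the cabbage.
4. Ferryman goes back to the near shore with the cat.
5. Ferryman goes to the far shore with the lamb.
6. Ferryman goes back to the near shore alone.
7. Ferryman goes to the far shore with the cat.

7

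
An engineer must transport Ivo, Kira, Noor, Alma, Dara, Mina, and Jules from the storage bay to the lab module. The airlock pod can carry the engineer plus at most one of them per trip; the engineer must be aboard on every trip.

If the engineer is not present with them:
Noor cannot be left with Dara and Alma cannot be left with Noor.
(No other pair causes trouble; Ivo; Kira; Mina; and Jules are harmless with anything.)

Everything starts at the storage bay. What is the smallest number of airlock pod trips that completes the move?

Counting alone: the engineer can take at most 1 across per trip to the lab module, so moving all 7 needs at least 7 loaded trips out, with a return between consecutive ones — at least 13 crossings.
The safety rule pushes this higher. Following every safe sequence of crossings, the most of the 7 that can be at the lab module as the airlock pod arrives there on crossing 13 is 6 — never all 7.
So no plan with fewer than 15 crossings exists, and this one achieves 15:
1. Engineer goes to the lab module with Noor.
2. Engineer goes back to the storage bay alone.
3. Engineer goes to the lab module with Ivo.
4. Engineer goes back to the storage bay alone.
5. Engineer goes to the lab module with Kira.
6. Engineer goes back to the storage bay alone.
7. Engineer goes to the lab module with Alma.
8. Engineer goes back to the storage bay with Noor.
9. Engineer goes to the lab module with Dara.
10. Engineer goes back to the storage bay alone.
11. Engineer goes to the lab module with Mina.
12. Engineer goes back to the storage bay alone.
13. Engineer goes to the lab module with Jules.
14. Engineer goes back to the storage bay alone.
15. Engineer goes to the lab module with Noor.

15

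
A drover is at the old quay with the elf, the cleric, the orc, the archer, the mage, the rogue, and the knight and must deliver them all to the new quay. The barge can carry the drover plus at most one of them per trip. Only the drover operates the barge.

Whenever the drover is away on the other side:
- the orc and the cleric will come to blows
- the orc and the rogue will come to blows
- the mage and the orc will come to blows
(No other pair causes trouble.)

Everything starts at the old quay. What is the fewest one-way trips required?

Following every safe sequence of crossings from the start, the most of the 7 that can be at the new quay as the barge arrives there on crossings 1, 3, 5, 7, 9 is 1, 2, 3, 4, 5 respectively; the best ever achieved is 5 of 7.
From crossing 11 on, no configuration arises that was not already reachable earlier: only 72 distinct safe configurations (who is on which side, and where the barge is) can ever be reached, none of them has everyone across, and every continuation just revisits them. So no valid plan exists.

impossible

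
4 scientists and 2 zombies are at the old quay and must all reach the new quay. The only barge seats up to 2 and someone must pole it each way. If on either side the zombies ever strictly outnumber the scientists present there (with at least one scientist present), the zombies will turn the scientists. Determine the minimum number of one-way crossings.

Counting alone: each trip to the new quay takes at most 2 across and each return brings at least 1 back, so after t trips out (and t−1 returns) at most 2t − (t−1) of the 6 are across; that first reaches 6 at t = 5, so at least 9 crossings are needed.
The plan below uses exactly 9 crossings, so it is optimal:
1. 2 zombies → the new quay.  (the old quay: 4S 0Z; the new quay: 0S 2Z)
2. 1 zombie ← the old quay.  (the old quay: 4S 1Z; the new quay: 0S 1Z)
3. 2 scientists → the new quay.  (the old quay: 2S 1Z; the new quay: 2S 1Z)
4. 1 zombie ← the old quay.  (the old quay: 2S 2Z; the new quay: 2S 0Z)
5. 2 zombies → the new quay.  (the old quay: 2S 0Z; the new quay: 2S 2Z)
6. 1 zombie ← the old quay.  (the old quay: 2S 1Z; the new quay: 2S 1Z)
7. 1 scientist and 1 zombie → the new quay.  (the old quay: 1S 0Z; the new quay: 3S 2Z)
8. 1 zombie ← the old quay.  (the old quay: 1S 1Z; the new quay: 3S 1Z)
9. 1 scientist and 1 zombie → the new quay.  (the old quay: 0S 0Z; the new quay: 4S 2Z)

9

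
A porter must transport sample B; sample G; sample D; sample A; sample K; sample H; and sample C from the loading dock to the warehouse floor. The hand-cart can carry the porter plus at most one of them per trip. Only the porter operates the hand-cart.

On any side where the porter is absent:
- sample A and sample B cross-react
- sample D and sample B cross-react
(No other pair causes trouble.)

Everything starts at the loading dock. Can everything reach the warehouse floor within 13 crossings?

Counting alone: the porter can take at most 1 across per trip to the warehouse floor, so moving all 7 needs at least 7 loaded trips out, with a return between consecutive ones — at least 13 crossings.
The safety rule pushes this higher. Following every safe sequence of crossings, the most of the 7 that can be at the warehouse floor as the hand-cart arrives there on crossing 13 is 6 — never all 7.
So the move cannot be finished within 13 crossings. (The shortest complete plan takes 15:)
1. Porter goes to the warehouse floor with sample B.  [the loading dock: sample A, sample C, sample D, sample G, sample H, sample K | the warehouse floor: sample B]
2. Porter goes back to the loading dock alone.  [the loading dock: sample A, sample C, sample D, sample G, sample H, sample K | the warehouse floor: sample B]
3. Porter goes to the warehouse floor with sample G.  [the loading dock: sample A, sample C, sample D, sample H, sample K | the warehouse floor: sample B, sample G]
4. Porter goes back to the loading dock alone.  [the loading dock: sample A, sample C, sample D, sample H, sample K | the warehouse floor: sample B, sample G]
5. Porter goes to the warehouse floor with sample D.  [the loading dock: sample A, sample C, sample H, sample K | the warehouse floor: sample B, sample D, sample G]
6. Porter goes back to the loading dock with sample B.  [the loading dock: sample A, sample B, sample C, sample H, sample K | the warehouse floor: sample D, sample G]
7. Porter goes to the warehouse floor with sample A.  [the loading dock: sample B, sample C, sample H, sample K | the warehouse floor: sample A, sample D, sample G]
8. Porter goes back to the loading dock alone.  [the loading dock: sample B, sample C, sample H, sample K | the warehouse floor: sample A, sample D, sample G]
9. Porter goes to the warehouse floor with sample K.  [the loading dock: sample B, sample C, sample H | the warehouse floor: sample A, sample D, sample G, sample K]
10. Porter goes back to the loading dock alone.  [the loading dock: sample B, sample C, sample H | the warehouse floor: sample A, sample D, sample G, sample K]
11. Porter goes to the warehouse floor with sample H.  [the loading dock: sample B, sample C | the warehouse floor: sample A, sample D, sample G, sample H, sample K]
12. Porter goes back to the loading dock alone.  [the loading dock: sample B, sample C | the warehouse floor: sample A, sample D, sample G, sample H, sample K]
13. Porter goes to the warehouse floor with sample C.  [the loading dock: sample B | the warehouse floor: sample A, sample C, sample D, sample G, sample H, sample K]
14. Porter goes back to the loading dock alone.  [the loading dock: sample B | the warehouse floor: sample A, sample C, sample D, sample G, sample H, sample K]
15. Porter goes to the warehouse floor with sample B.  [the loading dock: — | the warehouse floor: sample A, sample B, sample C, sample D, sample G, sample H, sample K]

No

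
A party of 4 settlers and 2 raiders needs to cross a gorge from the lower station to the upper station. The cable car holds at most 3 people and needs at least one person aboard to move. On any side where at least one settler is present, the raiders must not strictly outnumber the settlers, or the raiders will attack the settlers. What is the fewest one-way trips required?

5

Counting alone: each trip to the upper station takes at most 3 across and each return brings at least 1 back, so after t trips out (and t−1 returns) at most 3t − (t−1) of the 6 are across; that first reaches 6 at t = 3, so at least 5 crossings are needed.
The plan below uses exactly 5 crossings, so it is optimal:
1. 2 raiders → the upper station.  (the lower station: 4S 0R; the upper station: 0S 2R)
2. 1 raider ← the lower station.  (the lower station: 4S 1R; the upper station: 0S 1R)
3. 2 settlers and 1 raider → the upper station.  (the lower station: 2S 0R; the upper station: 2S 2R)
4. 1 raider ← the lower station.  (the lower station: 2S 1R; the upper station: 2S 1R)
5. 2 settlers and 1 raider → the upper station.  (the lower station: 0S 0R; the upper station: 4S 2R)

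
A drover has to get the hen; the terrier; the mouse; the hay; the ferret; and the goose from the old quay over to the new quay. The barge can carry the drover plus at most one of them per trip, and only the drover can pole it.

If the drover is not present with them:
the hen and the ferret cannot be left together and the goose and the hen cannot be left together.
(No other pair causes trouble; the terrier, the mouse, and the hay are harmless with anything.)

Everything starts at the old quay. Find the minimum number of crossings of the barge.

13

Counting alone: the drover can take at most 1 across per trip to the new quay, so moving all 6 needs at least 6 loaded trips out, with a return between consecutive ones — at least 11 crossings.
The safety rule pushes this higher. Following every safe sequence of crossings, the most of the 6 that can be at the new quay as the barge arrives there on crossing 11 is 5 — never all 6.
So no plan with fewer than 13 crossings exists, and this one achieves 13:
1. Drover goes to the new quay with the hen.  [the old quay: the ferret, the goose, the hay, the mouse, the terrier | the new quay: the hen]
2. Drover goes back to the old quay alone.  [the old quay: the ferret, the goose, the hay, the mouse, the terrier | the new quay: the hen]
3. Drover goes to the new quay with the terrier.  [the old quay: the ferret, the goose, the hay, the mouse | the new quay: the hen, the terrier]
4. Drover goes back to the old quay alone.  [the old quay: the ferret, the goose, the hay, the mouse | the new quay: the hen, the terrier]
5. Drover goes to the new quay with the mouse.  [the old quay: the ferret, the goose, the hay | the new quay: the hen, the mouse, the terrier]
6. Drover goes back to the old quay alone.  [the old quay: the ferret, the goose, the hay | the new quay: the hen, the mouse, the terrier]
7. Drover goes to the new quay with the hay.  [the old quay: the ferret, the goose | the new quay: the hay, the hen, the mouse, the terrier]
8. Drover goes back to the old quay alone.  [the old quay: the ferret, the goose | the new quay: the hay, the hen, the mouse, the terrier]
9. Drover goes to the new quay with the ferret.  [the old quay: the goose | the new quay: the ferret, the hay, the hen, the mouse, the terrier]
10. Drover goes back to the old quay with the hen.  [the old quay: the goose, the hen | the new quay: the ferret, the hay, the mouse, the terrier]
11. Drover goes to the new quay with the goose.  [the old quay: the hen | the new quay: the ferret, the goose, the hay, the mouse, the terrier]
12. Drover goes back to the old quay alone.  [the old quay: the hen | the new quay: the ferret, the goose, the hay, the mouse, the terrier]
13. Drover goes to the new quay with the hen.  [the old quay: — | the new quay: the ferret, the goose, the hay, the hen, the mouse, the terrier]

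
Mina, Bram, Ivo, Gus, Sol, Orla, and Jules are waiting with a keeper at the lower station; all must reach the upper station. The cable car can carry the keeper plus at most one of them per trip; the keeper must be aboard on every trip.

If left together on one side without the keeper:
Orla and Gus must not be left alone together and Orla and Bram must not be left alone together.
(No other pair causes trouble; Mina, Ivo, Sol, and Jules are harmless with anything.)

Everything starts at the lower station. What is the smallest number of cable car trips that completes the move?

Counting alone: the keeper can take at most 1 across per trip to the upper station, so moving all 7 needs at least 7 loaded trips out, with a return between consecutive ones — at least 13 crossings.
The safety rule pushes this higher. Following every safe sequence of crossings, the most of the 7 that can be at the upper station as the cable car arrives there on crossing 13 is 6 — never all 7.
So no plan with fewer than 15 crossings exists, and this one achieves 15:
1. Keeper goes to the upper station with Orla.
2. Keeper goes back to the lower station alone.
3. Keeper goes to the upper station with Mina.
4. Keeper goes back to the lower station alone.
5. Keeper goes to the upper station with Bram.
6. Keeper goes back to the lower station with Orla.
7. Keeper goes to the upper station with Gus.
8. Keeper goes back to the lower station alone.
9. Keeper goes to the upper station with Ivo.
10. Keeper goes back to the lower station alone.
11. Keeper goes to the upper station with Sol.
12. Keeper goes back to the lower station alone.
13. Keeper goes to the upper station with Jules.
14. Keeper goes back to the lower station alone.
15. Keeper goes to the upper station with Orla.

15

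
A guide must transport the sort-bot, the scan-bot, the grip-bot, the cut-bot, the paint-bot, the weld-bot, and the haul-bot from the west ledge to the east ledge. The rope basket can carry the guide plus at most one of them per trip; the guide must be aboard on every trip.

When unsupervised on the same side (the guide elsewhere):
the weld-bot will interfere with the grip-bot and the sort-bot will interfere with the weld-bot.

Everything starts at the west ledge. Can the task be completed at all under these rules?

1. Guide goes to the east ledge with the weld-bot.
2. Guide goes back to the west ledge alone.
3. Guide goes to the east ledge with the sort-bot.
4. Guide goes back to the west ledge with the weld-bot.
5. Guide goes to the east ledge with the grip-bot.
6. Guide goes back to the west ledge alone.
7. Guide goes to the east ledge with the scan-bot.
8. Guide goes back to the west ledge alone.
9. Guide goes to the east ledge with the cut-bot.
10. Guide goes back to the west ledge alone.
11. Guide goes to the east ledge with the paint-bot.
12. Guide goes back to the west ledge alone.
13. Guide goes to the east ledge with the haul-bot.
14. Guide goes back to the west ledge alone.
15. Guide goes to the east ledge with the weld-bot.

Yes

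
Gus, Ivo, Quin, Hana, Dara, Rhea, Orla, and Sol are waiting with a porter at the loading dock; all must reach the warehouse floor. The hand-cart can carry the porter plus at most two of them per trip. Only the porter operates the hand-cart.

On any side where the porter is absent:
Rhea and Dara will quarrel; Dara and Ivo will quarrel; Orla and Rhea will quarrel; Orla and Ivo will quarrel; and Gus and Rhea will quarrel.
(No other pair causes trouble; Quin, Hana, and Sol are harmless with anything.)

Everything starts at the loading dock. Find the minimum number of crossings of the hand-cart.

Counting alone: the porter can take at most 2 across per trip to the warehouse floor, so moving all 8 needs at least 4 loaded trips out, with a return between consecutive ones — at least 7 crossings.
The safety rule pushes this higher. Following every safe sequence of crossings, the most of the 8 that can be at the warehouse floor as the hand-cart arrives there on crossing 7 is 7 — never all 8.
So no plan with fewer than 9 crossings exists, and this one achieves 9:
1. Porter goes to the warehouse floor with Ivo and Rhea.
2. Porter goes back to the loading dock alone.
3. Porter goes to the warehouse floor with Gus and Quin.
4. Porter goes back to the loading dock with Rhea.
5. Porter goes to the warehouse floor with Dara and Orla.
6. Porter goes back to the loading dock with Ivo.
7. Porter goes to the warehouse floor with Hana and Sol.
8. Porter goes back to the loading dock alone.
9. Porter goes to the warehouse floor with Ivo and Rhea.

9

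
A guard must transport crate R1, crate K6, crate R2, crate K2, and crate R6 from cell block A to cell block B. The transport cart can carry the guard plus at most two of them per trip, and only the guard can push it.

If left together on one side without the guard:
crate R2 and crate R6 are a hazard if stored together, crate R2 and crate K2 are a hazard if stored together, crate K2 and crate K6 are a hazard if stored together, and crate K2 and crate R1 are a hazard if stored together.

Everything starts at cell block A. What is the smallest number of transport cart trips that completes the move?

5

Counting alone: the guard can take at most 2 across per trip to cell block B, so moving all 5 needs at least 3 loaded trips out, with a return between consecutive ones — at least 5 crossings.
The plan below uses exactly 5 crossings, so it is optimal:
1. Guard goes to cell block B with crate K2 and crate R2.  [cell block A: crate K6, crate R1, crate R6 | cell block B: crate K2, crate R2]
2. Guard goes back to cell block A with crate K2.  [cell block A: crate K2, crate K6, crate R1, crate R6 | cell block B: crate R2]
3. Guard goes to cell block B with crate K6 and crate R1.  [cell block A: crate K2, crate R6 | cell block B: crate K6, crate R1, crate R2]
4. Guard goes back to cell block A alone.  [cell block A: crate K2, crate R6 | cell block B: crate K6, crate R1, crate R2]
5. Guard goes to cell block B with crate K2 and crate R6.  [cell block A: — | cell block B: crate K2, crate K6, crate R1, crate R2, crate R6]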